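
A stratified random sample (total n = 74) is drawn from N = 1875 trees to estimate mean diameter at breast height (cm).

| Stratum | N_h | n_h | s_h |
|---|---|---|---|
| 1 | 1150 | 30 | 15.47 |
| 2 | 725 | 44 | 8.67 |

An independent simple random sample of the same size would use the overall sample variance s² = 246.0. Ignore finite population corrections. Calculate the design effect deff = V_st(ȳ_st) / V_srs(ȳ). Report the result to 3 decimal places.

deff ≈ 0.980

V̂(ȳ_st) = Σ W_h² s_h²/n_h, with W_h = N_h/N and N = 1875:
  stratum 1: (1150/1875)²·15.47²/30 = 3.00091
  stratum 2: (725/1875)²·8.67²/44 = 0.255422
V_st = 3.25633
V_srs = s²/n = 246.0/74 = 3.32432
deff = V_st / V_srs = 3.25633/3.32432 = 0.9795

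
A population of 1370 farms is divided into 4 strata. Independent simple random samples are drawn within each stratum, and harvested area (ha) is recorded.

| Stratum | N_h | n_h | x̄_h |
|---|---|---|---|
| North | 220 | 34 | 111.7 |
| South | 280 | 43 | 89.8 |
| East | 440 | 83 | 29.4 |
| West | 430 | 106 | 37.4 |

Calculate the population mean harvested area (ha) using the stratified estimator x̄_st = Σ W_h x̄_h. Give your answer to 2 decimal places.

x̄_st ≈ 57.47

N = Σ N_h = 1370. Stratum weights W_h = N_h/N.
x̄_st = (220·111.7 + 280·89.8 + 440·29.4 + 430·37.4) / 1370 = 57.4715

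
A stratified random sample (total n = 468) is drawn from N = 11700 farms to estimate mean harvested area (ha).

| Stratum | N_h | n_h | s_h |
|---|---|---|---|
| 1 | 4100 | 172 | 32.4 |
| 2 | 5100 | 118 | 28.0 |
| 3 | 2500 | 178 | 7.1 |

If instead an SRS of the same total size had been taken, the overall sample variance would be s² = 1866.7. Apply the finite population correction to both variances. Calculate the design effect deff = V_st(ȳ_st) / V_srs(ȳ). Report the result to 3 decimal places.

deff ≈ 0.513

V̂(ȳ_st) = Σ W_h² (1 − n_h/N_h) s_h²/n_h, with W_h = N_h/N and N = 11700:
  stratum 1: (4100/11700)²·(1 − 172/4100)·32.4²/172 = 0.718034
  stratum 2: (5100/11700)²·(1 − 118/5100)·28.0²/118 = 1.23321
  stratum 3: (2500/11700)²·(1 − 178/2500)·7.1²/178 = 0.0120096
V_st = 1.96325
V_srs = (1 − 468/11700)·1866.7/468 = 3.82913
deff = V_st / V_srs = 1.96325/3.82913 = 0.5127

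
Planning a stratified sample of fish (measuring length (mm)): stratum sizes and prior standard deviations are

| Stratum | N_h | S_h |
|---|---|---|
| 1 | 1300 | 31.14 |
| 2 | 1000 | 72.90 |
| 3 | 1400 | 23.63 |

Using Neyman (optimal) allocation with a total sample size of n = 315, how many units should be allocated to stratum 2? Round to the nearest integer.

157

Neyman allocation: n_h = n · N_h S_h / Σ N_i S_i, with n = 315.
  stratum 1: N_h·S_h = 1300·31.14 = 40482.00
  stratum 2: N_h·S_h = 1000·72.90 = 72900.00
  stratum 3: N_h·S_h = 1400·23.63 = 33082.00
Σ N_h S_h = 146464.00
n for stratum 2 = 315·72900.00/146464.00 = 156.786 → 157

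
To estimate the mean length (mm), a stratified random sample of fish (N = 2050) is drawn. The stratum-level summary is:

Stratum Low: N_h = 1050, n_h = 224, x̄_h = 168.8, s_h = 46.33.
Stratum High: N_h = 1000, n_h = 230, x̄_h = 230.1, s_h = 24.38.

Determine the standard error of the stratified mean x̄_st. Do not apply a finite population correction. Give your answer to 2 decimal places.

V̂(x̄_st) = Σ W_h² s_h²/n_h, with W_h = N_h/N and N = 2050:
  stratum Low: (1050/2050)²·46.33²/224 = 2.5139
  stratum High: (1000/2050)²·24.38²/230 = 0.614939
V̂(x̄_st) = 3.12884
SE(x̄_st) = √3.12884 = 1.76885

SE(x̄_st) ≈ 1.77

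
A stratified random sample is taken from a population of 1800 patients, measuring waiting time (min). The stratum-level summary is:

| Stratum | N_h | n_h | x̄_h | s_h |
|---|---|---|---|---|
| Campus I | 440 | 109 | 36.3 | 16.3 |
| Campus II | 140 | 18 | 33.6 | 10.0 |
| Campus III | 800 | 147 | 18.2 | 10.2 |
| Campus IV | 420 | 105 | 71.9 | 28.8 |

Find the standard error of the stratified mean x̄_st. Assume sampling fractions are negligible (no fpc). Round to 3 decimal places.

V̂(x̄_st) = Σ W_h² s_h²/n_h, with W_h = N_h/N and N = 1800:
  stratum Campus I: (440/1800)²·16.3²/109 = 0.14565
  stratum Campus II: (140/1800)²·10.0²/18 = 0.0336077
  stratum Campus III: (800/1800)²·10.2²/147 = 0.139803
  stratum Campus IV: (420/1800)²·28.8²/105 = 0.43008
V̂(x̄_st) = 0.749141
SE(x̄_st) = √0.749141 = 0.865529

SE(x̄_st) ≈ 0.866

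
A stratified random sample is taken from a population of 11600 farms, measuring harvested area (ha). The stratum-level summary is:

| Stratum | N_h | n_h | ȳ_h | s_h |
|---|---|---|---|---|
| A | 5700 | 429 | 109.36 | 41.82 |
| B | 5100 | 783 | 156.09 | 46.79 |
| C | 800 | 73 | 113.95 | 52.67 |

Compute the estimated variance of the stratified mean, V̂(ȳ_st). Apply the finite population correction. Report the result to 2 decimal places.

V̂(ȳ_st) = Σ W_h² (1 − n_h/N_h) s_h²/n_h, with W_h = N_h/N and N = 11600:
  stratum A: (5700/11600)²·(1 − 429/5700)·41.82²/429 = 0.910254
  stratum B: (5100/11600)²·(1 − 783/5100)·46.79²/783 = 0.457489
  stratum C: (800/11600)²·(1 − 73/800)·52.67²/73 = 0.164253
V̂(ȳ_st) = 1.532

V̂(ȳ_st) ≈ 1.53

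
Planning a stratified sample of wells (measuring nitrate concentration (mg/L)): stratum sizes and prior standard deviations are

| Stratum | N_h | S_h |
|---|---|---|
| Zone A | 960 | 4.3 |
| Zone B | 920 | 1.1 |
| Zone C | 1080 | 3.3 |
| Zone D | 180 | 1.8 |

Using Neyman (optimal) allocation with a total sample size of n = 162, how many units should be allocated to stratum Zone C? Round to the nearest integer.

64

Neyman allocation: n_h = n · N_h S_h / Σ N_i S_i, with n = 162.
  stratum Zone A: N_h·S_h = 960·4.3 = 4128.00
  stratum Zone B: N_h·S_h = 920·1.1 = 1012.00
  stratum Zone C: N_h·S_h = 1080·3.3 = 3564.00
  stratum Zone D: N_h·S_h = 180·1.8 = 324.00
Σ N_h S_h = 9028.00
n for stratum Zone C = 162·3564.00/9028.00 = 63.953 → 64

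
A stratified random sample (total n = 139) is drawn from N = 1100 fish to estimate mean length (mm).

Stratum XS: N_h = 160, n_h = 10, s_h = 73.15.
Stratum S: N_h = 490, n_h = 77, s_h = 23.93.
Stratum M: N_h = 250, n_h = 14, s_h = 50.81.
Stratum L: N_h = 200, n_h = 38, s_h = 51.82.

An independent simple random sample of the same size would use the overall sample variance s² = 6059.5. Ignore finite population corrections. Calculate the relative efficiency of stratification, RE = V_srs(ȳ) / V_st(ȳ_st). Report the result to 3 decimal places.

V̂(ȳ_st) = Σ W_h² s_h²/n_h, with W_h = N_h/N and N = 1100:
  stratum XS: (160/1100)²·73.15²/10 = 11.321
  stratum S: (490/1100)²·23.93²/77 = 1.47571
  stratum M: (250/1100)²·50.81²/14 = 9.525
  stratum L: (200/1100)²·51.82²/38 = 2.33607
V_st = 24.6577
V_srs = s²/n = 6059.5/139 = 43.5935
Relative efficiency = V_srs / V_st = 43.5935/24.6577 = 1.7679

RE ≈ 1.768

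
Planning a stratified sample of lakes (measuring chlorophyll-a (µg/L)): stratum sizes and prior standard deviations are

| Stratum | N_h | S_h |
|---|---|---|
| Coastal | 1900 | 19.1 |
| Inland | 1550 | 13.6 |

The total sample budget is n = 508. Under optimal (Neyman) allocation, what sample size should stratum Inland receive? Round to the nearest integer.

Neyman allocation: n_h = n · N_h S_h / Σ N_i S_i, with n = 508.
  stratum Coastal: N_h·S_h = 1900·19.1 = 36290.00
  stratum Inland: N_h·S_h = 1550·13.6 = 21080.00
Σ N_h S_h = 57370.00
n for stratum Inland = 508·21080.00/57370.00 = 186.659 → 187

187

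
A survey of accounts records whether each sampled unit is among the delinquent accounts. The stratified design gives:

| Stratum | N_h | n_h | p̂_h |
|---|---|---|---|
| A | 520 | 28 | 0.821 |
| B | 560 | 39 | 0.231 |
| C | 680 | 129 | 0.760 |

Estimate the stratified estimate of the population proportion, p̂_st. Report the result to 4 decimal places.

N = 1760; stratum weights W_h = N_h/N.
p̂_st = Σ W_h p̂_h = (520·0.821 + 560·0.231 + 680·0.760)/1760 = 0.60970

p̂_st ≈ 0.6097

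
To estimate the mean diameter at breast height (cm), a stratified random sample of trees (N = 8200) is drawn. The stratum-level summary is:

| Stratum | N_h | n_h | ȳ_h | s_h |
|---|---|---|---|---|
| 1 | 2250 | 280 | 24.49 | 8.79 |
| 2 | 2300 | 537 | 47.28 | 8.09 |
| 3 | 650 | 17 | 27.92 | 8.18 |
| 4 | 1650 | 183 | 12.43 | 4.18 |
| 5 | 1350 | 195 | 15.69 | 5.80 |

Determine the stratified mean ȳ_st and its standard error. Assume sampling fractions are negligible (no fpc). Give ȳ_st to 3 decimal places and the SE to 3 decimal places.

ȳ_st = Σ W_h ȳ_h = (2250·24.49 + 2300·47.28 + 650·27.92 + 1650·12.43 + 1350·15.69)/8200 = 27.27872
V̂(ȳ_st) = Σ W_h² s_h²/n_h, with W_h = N_h/N and N = 8200:
  stratum 1: (2250/8200)²·8.79²/280 = 0.0207758
  stratum 2: (2300/8200)²·8.09²/537 = 0.0095885
  stratum 3: (650/8200)²·8.18²/17 = 0.0247319
  stratum 4: (1650/8200)²·4.18²/183 = 0.00386582
  stratum 5: (1350/8200)²·5.80²/195 = 0.00467586
V̂(ȳ_st) = 0.0636378
SE(ȳ_st) = √0.0636378 = 0.252265

ȳ_st ≈ 27.279, SE ≈ 0.252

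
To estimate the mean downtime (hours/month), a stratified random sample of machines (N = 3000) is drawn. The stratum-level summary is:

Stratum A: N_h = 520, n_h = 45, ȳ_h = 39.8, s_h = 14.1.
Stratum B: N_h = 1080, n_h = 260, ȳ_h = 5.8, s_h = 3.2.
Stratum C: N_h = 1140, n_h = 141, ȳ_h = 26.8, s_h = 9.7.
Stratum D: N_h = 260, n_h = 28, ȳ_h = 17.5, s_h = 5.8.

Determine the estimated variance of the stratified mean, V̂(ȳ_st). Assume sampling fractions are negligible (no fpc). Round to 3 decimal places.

V̂(ȳ_st) = Σ W_h² s_h²/n_h, with W_h = N_h/N and N = 3000:
  stratum A: (520/3000)²·14.1²/45 = 0.132736
  stratum B: (1080/3000)²·3.2²/260 = 0.00510425
  stratum C: (1140/3000)²·9.7²/141 = 0.0963588
  stratum D: (260/3000)²·5.8²/28 = 0.00902406
V̂(ȳ_st) = 0.243224

V̂(ȳ_st) ≈ 0.243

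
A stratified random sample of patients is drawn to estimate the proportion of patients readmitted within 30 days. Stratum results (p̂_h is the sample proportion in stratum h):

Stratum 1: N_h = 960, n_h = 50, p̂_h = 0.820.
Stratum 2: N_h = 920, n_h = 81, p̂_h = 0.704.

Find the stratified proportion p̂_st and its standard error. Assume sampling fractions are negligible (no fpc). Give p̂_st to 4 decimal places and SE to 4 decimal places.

N = 1880; stratum weights W_h = N_h/N.
p̂_st = Σ W_h p̂_h = (960·0.820 + 920·0.704)/1880 = 0.76323
V̂(p̂_st) = Σ W_h² p̂_h(1−p̂_h)/(n_h−1):
  stratum 1: (960/1880)²·0.820·0.180/49 = 0.000785447
  stratum 2: (920/1880)²·0.704·0.296/80 = 0.000623784
V̂(p̂_st) = 0.00140923; SE = √V̂ = 0.0375397

p̂_st ≈ 0.7632, SE ≈ 0.0375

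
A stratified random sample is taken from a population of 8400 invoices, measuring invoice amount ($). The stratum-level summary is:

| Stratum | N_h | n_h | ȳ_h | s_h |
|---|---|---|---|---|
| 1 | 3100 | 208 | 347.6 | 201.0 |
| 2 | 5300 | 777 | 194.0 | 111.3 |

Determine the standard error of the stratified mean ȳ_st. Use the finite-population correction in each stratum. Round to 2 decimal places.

V̂(ȳ_st) = Σ W_h² (1 − n_h/N_h) s_h²/n_h, with W_h = N_h/N and N = 8400:
  stratum 1: (3100/8400)²·(1 − 208/3100)·201.0²/208 = 24.6791
  stratum 2: (5300/8400)²·(1 − 777/5300)·111.3²/777 = 5.41643
V̂(ȳ_st) = 30.0956
SE(ȳ_st) = √30.0956 = 5.48594

SE(ȳ_st) ≈ 5.49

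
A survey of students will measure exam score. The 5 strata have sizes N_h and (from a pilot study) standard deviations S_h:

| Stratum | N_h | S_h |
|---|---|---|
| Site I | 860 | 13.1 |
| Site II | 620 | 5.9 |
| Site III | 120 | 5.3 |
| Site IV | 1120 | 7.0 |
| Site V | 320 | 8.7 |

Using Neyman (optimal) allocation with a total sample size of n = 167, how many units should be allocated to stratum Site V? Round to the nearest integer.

18

Neyman allocation: n_h = n · N_h S_h / Σ N_i S_i, with n = 167.
  stratum Site I: N_h·S_h = 860·13.1 = 11266.00
  stratum Site II: N_h·S_h = 620·5.9 = 3658.00
  stratum Site III: N_h·S_h = 120·5.3 = 636.00
  stratum Site IV: N_h·S_h = 1120·7.0 = 7840.00
  stratum Site V: N_h·S_h = 320·8.7 = 2784.00
Σ N_h S_h = 26184.00
n for stratum Site V = 167·2784.00/26184.00 = 17.756 → 18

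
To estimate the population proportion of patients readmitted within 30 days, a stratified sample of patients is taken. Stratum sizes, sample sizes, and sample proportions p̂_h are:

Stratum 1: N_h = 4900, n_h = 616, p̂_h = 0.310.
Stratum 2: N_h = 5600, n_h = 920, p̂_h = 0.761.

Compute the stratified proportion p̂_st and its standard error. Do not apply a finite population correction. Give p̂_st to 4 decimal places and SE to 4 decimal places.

N = 10500; stratum weights W_h = N_h/N.
p̂_st = Σ W_h p̂_h = (4900·0.310 + 5600·0.761)/10500 = 0.55053
V̂(p̂_st) = Σ W_h² p̂_h(1−p̂_h)/(n_h−1):
  stratum 1: (4900/10500)²·0.310·0.690/615 = 7.57442e-05
  stratum 2: (5600/10500)²·0.761·0.239/919 = 5.62943e-05
V̂(p̂_st) = 0.000132038; SE = √V̂ = 0.0114908

p̂_st ≈ 0.5505, SE ≈ 0.0115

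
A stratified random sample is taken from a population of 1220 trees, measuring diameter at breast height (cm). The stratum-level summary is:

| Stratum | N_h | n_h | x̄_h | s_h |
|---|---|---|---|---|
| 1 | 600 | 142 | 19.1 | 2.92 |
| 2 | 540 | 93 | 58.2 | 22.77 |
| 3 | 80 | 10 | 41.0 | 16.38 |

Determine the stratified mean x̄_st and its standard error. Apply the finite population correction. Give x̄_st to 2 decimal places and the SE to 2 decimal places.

x̄_st ≈ 37.84, SE ≈ 1.01

x̄_st = Σ W_h x̄_h = (600·19.1 + 540·58.2 + 80·41.0)/1220 = 37.84262
V̂(x̄_st) = Σ W_h² (1 − n_h/N_h) s_h²/n_h, with W_h = N_h/N and N = 1220:
  stratum 1: (600/1220)²·(1 − 142/600)·2.92²/142 = 0.011086
  stratum 2: (540/1220)²·(1 − 93/540)·22.77²/93 = 0.904117
  stratum 3: (80/1220)²·(1 − 10/80)·16.38²/10 = 0.100948
V̂(x̄_st) = 1.01615
SE(x̄_st) = √1.01615 = 1.00804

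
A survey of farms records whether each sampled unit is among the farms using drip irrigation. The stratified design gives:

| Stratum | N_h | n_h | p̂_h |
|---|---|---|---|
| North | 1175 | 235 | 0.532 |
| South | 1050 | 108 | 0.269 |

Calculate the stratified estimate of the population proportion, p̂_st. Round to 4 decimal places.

p̂_st ≈ 0.4079

N = 2225; stratum weights W_h = N_h/N.
p̂_st = Σ W_h p̂_h = (1175·0.532 + 1050·0.269)/2225 = 0.40789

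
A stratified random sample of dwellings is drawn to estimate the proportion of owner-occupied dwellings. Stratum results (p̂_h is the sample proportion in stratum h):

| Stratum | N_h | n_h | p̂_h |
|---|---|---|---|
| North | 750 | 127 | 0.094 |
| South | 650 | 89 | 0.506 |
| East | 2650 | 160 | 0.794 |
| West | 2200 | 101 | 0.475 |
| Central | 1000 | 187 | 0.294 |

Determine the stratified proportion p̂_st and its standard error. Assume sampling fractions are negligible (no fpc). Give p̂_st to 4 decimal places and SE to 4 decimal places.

p̂_st ≈ 0.5300, SE ≈ 0.0205

N = 7250; stratum weights W_h = N_h/N.
p̂_st = Σ W_h p̂_h = (750·0.094 + 650·0.506 + 2650·0.794 + 2200·0.475 + 1000·0.294)/7250 = 0.53000
V̂(p̂_st) = Σ W_h² p̂_h(1−p̂_h)/(n_h−1):
  stratum North: (750/7250)²·0.094·0.906/126 = 7.23323e-06
  stratum South: (650/7250)²·0.506·0.494/88 = 2.28321e-05
  stratum East: (2650/7250)²·0.794·0.206/159 = 0.000137438
  stratum West: (2200/7250)²·0.475·0.525/100 = 0.000229627
  stratum Central: (1000/7250)²·0.294·0.706/186 = 2.12306e-05
V̂(p̂_st) = 0.00041836; SE = √V̂ = 0.0204539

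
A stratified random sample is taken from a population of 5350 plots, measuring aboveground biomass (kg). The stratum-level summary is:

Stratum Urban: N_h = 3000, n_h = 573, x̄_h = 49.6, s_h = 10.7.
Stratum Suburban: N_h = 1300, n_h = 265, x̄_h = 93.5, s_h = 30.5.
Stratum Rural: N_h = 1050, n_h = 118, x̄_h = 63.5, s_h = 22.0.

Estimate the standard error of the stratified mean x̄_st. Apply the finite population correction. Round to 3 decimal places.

V̂(x̄_st) = Σ W_h² (1 − n_h/N_h) s_h²/n_h, with W_h = N_h/N and N = 5350:
  stratum Urban: (3000/5350)²·(1 − 573/3000)·10.7²/573 = 0.0508272
  stratum Suburban: (1300/5350)²·(1 − 265/1300)·30.5²/265 = 0.165017
  stratum Rural: (1050/5350)²·(1 − 118/1050)·22.0²/118 = 0.140236
V̂(x̄_st) = 0.356081
SE(x̄_st) = √0.356081 = 0.596725

SE(x̄_st) ≈ 0.597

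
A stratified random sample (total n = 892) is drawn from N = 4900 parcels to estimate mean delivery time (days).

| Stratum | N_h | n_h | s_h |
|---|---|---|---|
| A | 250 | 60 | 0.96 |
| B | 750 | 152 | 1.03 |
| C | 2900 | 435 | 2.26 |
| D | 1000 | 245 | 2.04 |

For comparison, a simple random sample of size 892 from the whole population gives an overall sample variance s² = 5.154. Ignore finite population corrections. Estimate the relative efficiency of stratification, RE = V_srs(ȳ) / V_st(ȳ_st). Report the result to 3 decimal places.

V̂(ȳ_st) = Σ W_h² s_h²/n_h, with W_h = N_h/N and N = 4900:
  stratum A: (250/4900)²·0.96²/60 = 3.99833e-05
  stratum B: (750/4900)²·1.03²/152 = 0.000163516
  stratum C: (2900/4900)²·2.26²/435 = 0.00411274
  stratum D: (1000/4900)²·2.04²/245 = 0.00070746
V_st = 0.0050237
V_srs = s²/n = 5.154/892 = 0.00577803
Relative efficiency = V_srs / V_st = 0.00577803/0.0050237 = 1.1502

RE ≈ 1.150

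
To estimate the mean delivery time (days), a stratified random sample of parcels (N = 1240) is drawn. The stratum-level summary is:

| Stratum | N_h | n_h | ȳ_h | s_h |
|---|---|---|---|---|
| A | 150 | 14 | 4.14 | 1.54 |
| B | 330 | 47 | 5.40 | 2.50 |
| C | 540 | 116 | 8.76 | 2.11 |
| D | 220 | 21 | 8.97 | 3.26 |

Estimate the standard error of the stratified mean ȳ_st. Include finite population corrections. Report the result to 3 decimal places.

SE(ȳ_st) ≈ 0.174

V̂(ȳ_st) = Σ W_h² (1 − n_h/N_h) s_h²/n_h, with W_h = N_h/N and N = 1240:
  stratum A: (150/1240)²·(1 − 14/150)·1.54²/14 = 0.0022475
  stratum B: (330/1240)²·(1 − 47/330)·2.50²/47 = 0.0080768
  stratum C: (540/1240)²·(1 − 116/540)·2.11²/116 = 0.00571509
  stratum D: (220/1240)²·(1 − 21/220)·3.26²/21 = 0.0144095
V̂(ȳ_st) = 0.0304489
SE(ȳ_st) = √0.0304489 = 0.174496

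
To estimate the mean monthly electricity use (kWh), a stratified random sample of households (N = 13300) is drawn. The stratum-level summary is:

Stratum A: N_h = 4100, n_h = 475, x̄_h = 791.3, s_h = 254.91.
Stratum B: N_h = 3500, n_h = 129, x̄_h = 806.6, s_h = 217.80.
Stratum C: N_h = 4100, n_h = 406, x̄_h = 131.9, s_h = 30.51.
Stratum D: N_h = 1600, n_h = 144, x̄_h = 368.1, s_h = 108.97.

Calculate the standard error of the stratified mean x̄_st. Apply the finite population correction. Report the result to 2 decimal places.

SE(x̄_st) ≈ 6.11

V̂(x̄_st) = Σ W_h² (1 − n_h/N_h) s_h²/n_h, with W_h = N_h/N and N = 13300:
  stratum A: (4100/13300)²·(1 − 475/4100)·254.91²/475 = 11.4939
  stratum B: (3500/13300)²·(1 − 129/3500)·217.80²/129 = 24.5273
  stratum C: (4100/13300)²·(1 − 406/4100)·30.51²/406 = 0.196307
  stratum D: (1600/13300)²·(1 − 144/1600)·108.97²/144 = 1.086
V̂(x̄_st) = 37.3035
SE(x̄_st) = √37.3035 = 6.10766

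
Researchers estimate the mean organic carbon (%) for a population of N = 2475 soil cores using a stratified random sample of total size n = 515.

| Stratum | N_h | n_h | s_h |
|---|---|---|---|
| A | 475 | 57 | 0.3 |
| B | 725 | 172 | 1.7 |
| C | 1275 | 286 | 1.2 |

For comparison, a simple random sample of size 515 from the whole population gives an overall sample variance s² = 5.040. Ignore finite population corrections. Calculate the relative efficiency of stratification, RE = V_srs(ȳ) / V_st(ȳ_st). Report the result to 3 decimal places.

RE ≈ 3.451

V̂(ȳ_st) = Σ W_h² s_h²/n_h, with W_h = N_h/N and N = 2475:
  stratum A: (475/2475)²·0.3²/57 = 5.81573e-05
  stratum B: (725/2475)²·1.7²/172 = 0.00144177
  stratum C: (1275/2475)²·1.2²/286 = 0.00133618
V_st = 0.00283611
V_srs = s²/n = 5.040/515 = 0.00978641
Relative efficiency = V_srs / V_st = 0.00978641/0.00283611 = 3.4506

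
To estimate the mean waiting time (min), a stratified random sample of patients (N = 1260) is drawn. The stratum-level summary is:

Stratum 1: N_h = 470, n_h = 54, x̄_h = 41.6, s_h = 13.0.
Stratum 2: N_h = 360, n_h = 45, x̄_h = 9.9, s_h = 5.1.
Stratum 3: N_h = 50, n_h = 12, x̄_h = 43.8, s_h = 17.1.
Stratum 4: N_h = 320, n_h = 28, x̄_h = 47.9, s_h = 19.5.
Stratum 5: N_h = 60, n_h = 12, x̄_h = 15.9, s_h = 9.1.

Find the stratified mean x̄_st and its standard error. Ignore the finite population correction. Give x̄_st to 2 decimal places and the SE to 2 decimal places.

x̄_st = Σ W_h x̄_h = (470·41.6 + 360·9.9 + 50·43.8 + 320·47.9 + 60·15.9)/1260 = 33.00635
V̂(x̄_st) = Σ W_h² s_h²/n_h, with W_h = N_h/N and N = 1260:
  stratum 1: (470/1260)²·13.0²/54 = 0.435459
  stratum 2: (360/1260)²·5.1²/45 = 0.0471837
  stratum 3: (50/1260)²·17.1²/12 = 0.0383716
  stratum 4: (320/1260)²·19.5²/28 = 0.875931
  stratum 5: (60/1260)²·9.1²/12 = 0.0156481
V̂(x̄_st) = 1.41259
SE(x̄_st) = √1.41259 = 1.18853

x̄_st ≈ 33.01, SE ≈ 1.19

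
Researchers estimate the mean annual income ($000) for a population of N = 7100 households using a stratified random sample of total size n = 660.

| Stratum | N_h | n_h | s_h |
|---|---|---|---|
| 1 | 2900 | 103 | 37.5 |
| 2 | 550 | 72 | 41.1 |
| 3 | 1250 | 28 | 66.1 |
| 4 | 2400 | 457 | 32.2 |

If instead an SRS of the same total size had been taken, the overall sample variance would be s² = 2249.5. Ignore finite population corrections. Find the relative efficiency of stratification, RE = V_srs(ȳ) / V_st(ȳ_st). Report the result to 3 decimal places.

RE ≈ 0.454

V̂(ȳ_st) = Σ W_h² s_h²/n_h, with W_h = N_h/N and N = 7100:
  stratum 1: (2900/7100)²·37.5²/103 = 2.27774
  stratum 2: (550/7100)²·41.1²/72 = 0.140786
  stratum 3: (1250/7100)²·66.1²/28 = 4.83669
  stratum 4: (2400/7100)²·32.2²/457 = 0.25924
V_st = 7.51446
V_srs = s²/n = 2249.5/660 = 3.40833
Relative efficiency = V_srs / V_st = 3.40833/7.51446 = 0.4536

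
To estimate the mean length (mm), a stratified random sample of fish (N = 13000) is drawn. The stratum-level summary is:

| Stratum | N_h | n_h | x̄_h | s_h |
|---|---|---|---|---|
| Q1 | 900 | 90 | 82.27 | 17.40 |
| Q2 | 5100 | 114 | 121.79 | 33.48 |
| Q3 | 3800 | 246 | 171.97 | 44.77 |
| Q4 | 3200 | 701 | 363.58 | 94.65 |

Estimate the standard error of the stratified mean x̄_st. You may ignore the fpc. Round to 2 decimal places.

V̂(x̄_st) = Σ W_h² s_h²/n_h, with W_h = N_h/N and N = 13000:
  stratum Q1: (900/13000)²·17.40²/90 = 0.0161233
  stratum Q2: (5100/13000)²·33.48²/114 = 1.51328
  stratum Q3: (3800/13000)²·44.77²/246 = 0.696177
  stratum Q4: (3200/13000)²·94.65²/701 = 0.774349
V̂(x̄_st) = 2.99993
SE(x̄_st) = √2.99993 = 1.73203

SE(x̄_st) ≈ 1.73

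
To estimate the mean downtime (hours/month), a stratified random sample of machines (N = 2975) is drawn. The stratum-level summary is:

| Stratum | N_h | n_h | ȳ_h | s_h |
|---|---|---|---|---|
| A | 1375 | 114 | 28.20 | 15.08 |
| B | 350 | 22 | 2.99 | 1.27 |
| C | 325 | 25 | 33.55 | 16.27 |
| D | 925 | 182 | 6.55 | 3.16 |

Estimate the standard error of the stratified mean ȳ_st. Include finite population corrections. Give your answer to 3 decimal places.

SE(ȳ_st) ≈ 0.716

V̂(ȳ_st) = Σ W_h² (1 − n_h/N_h) s_h²/n_h, with W_h = N_h/N and N = 2975:
  stratum A: (1375/2975)²·(1 − 114/1375)·15.08²/114 = 0.390788
  stratum B: (350/2975)²·(1 − 22/350)·1.27²/22 = 0.000950939
  stratum C: (325/2975)²·(1 − 25/325)·16.27²/25 = 0.116645
  stratum D: (925/2975)²·(1 − 182/925)·3.16²/182 = 0.00426049
V̂(ȳ_st) = 0.512645
SE(ȳ_st) = √0.512645 = 0.715992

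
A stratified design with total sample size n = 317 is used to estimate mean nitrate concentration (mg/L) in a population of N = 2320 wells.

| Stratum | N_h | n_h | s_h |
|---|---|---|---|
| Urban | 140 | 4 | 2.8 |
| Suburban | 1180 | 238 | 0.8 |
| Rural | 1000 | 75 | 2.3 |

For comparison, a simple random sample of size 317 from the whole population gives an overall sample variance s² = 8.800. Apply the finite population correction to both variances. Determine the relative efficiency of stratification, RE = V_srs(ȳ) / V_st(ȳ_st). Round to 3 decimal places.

RE ≈ 1.222

V̂(ȳ_st) = Σ W_h² (1 − n_h/N_h) s_h²/n_h, with W_h = N_h/N and N = 2320:
  stratum Urban: (140/2320)²·(1 − 4/140)·2.8²/4 = 0.00693341
  stratum Suburban: (1180/2320)²·(1 − 238/1180)·0.8²/238 = 0.000555341
  stratum Rural: (1000/2320)²·(1 − 75/1000)·2.3²/75 = 0.0121216
V_st = 0.0196104
V_srs = (1 − 317/2320)·8.800/317 = 0.0239671
Relative efficiency = V_srs / V_st = 0.0239671/0.0196104 = 1.2222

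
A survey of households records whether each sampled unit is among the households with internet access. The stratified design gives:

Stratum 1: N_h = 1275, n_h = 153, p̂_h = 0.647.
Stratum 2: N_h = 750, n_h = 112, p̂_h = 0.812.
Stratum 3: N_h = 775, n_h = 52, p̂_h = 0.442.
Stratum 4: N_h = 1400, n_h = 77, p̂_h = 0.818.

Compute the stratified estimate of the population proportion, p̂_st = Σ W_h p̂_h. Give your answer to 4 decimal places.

p̂_st ≈ 0.6956

N = 4200; stratum weights W_h = N_h/N.
p̂_st = Σ W_h p̂_h = (1275·0.647 + 750·0.812 + 775·0.442 + 1400·0.818)/4200 = 0.69564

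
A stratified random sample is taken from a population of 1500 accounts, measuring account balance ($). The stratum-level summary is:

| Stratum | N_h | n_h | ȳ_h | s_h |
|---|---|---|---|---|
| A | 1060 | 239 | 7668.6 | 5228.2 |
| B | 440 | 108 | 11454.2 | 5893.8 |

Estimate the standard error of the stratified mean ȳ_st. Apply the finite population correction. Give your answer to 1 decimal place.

SE(ȳ_st) ≈ 255.2

V̂(ȳ_st) = Σ W_h² (1 − n_h/N_h) s_h²/n_h, with W_h = N_h/N and N = 1500:
  stratum A: (1060/1500)²·(1 − 239/1060)·5228.2²/239 = 44235.7
  stratum B: (440/1500)²·(1 − 108/440)·5893.8²/108 = 20882.2
V̂(ȳ_st) = 65117.9
SE(ȳ_st) = √65117.9 = 255.182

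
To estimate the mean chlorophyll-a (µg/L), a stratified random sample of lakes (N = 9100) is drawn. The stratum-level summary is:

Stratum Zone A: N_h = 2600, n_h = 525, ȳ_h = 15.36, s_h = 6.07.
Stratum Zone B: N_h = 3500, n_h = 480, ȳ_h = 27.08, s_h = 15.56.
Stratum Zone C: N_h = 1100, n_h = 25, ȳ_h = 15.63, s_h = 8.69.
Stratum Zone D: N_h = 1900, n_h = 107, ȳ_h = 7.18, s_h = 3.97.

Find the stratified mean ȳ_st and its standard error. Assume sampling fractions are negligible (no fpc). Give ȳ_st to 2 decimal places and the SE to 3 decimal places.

ȳ_st = Σ W_h ȳ_h = (2600·15.36 + 3500·27.08 + 1100·15.63 + 1900·7.18)/9100 = 18.19242
V̂(ȳ_st) = Σ W_h² s_h²/n_h, with W_h = N_h/N and N = 9100:
  stratum Zone A: (2600/9100)²·6.07²/525 = 0.00572904
  stratum Zone B: (3500/9100)²·15.56²/480 = 0.0746159
  stratum Zone C: (1100/9100)²·8.69²/25 = 0.0441369
  stratum Zone D: (1900/9100)²·3.97²/107 = 0.00642128
V̂(ȳ_st) = 0.130903
SE(ȳ_st) = √0.130903 = 0.361805

ȳ_st ≈ 18.19, SE ≈ 0.362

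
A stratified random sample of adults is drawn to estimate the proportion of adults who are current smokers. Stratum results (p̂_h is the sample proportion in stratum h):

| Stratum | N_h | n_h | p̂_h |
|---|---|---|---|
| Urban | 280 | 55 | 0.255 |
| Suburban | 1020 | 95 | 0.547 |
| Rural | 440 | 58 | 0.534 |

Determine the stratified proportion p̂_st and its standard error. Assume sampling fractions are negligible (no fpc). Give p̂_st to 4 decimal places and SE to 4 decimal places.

N = 1740; stratum weights W_h = N_h/N.
p̂_st = Σ W_h p̂_h = (280·0.255 + 1020·0.547 + 440·0.534)/1740 = 0.49672
V̂(p̂_st) = Σ W_h² p̂_h(1−p̂_h)/(n_h−1):
  stratum Urban: (280/1740)²·0.255·0.745/54 = 9.11004e-05
  stratum Suburban: (1020/1740)²·0.547·0.453/94 = 0.000905857
  stratum Rural: (440/1740)²·0.534·0.466/57 = 0.000279164
V̂(p̂_st) = 0.00127612; SE = √V̂ = 0.0357228

p̂_st ≈ 0.4967, SE ≈ 0.0357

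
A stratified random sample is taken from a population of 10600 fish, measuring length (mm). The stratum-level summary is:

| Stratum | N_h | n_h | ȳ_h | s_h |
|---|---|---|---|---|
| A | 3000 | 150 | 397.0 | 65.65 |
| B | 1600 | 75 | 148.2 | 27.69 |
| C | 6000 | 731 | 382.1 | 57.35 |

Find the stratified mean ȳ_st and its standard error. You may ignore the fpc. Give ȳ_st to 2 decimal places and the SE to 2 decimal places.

ȳ_st ≈ 351.01, SE ≈ 1.99

ȳ_st = Σ W_h ȳ_h = (3000·397.0 + 1600·148.2 + 6000·382.1)/10600 = 351.01132
V̂(ȳ_st) = Σ W_h² s_h²/n_h, with W_h = N_h/N and N = 10600:
  stratum A: (3000/10600)²·65.65²/150 = 2.30149
  stratum B: (1600/10600)²·27.69²/75 = 0.232923
  stratum C: (6000/10600)²·57.35²/731 = 1.44158
V̂(ȳ_st) = 3.976
SE(ȳ_st) = √3.976 = 1.99399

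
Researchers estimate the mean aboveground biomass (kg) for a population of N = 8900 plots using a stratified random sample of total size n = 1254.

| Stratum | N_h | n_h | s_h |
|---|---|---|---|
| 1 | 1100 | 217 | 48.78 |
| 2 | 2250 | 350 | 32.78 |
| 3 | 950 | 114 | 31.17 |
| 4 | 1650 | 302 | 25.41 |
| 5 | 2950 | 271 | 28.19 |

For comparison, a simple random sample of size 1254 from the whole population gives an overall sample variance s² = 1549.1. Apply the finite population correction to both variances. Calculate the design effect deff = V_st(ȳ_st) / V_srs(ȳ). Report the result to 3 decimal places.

deff ≈ 0.696

V̂(ȳ_st) = Σ W_h² (1 − n_h/N_h) s_h²/n_h, with W_h = N_h/N and N = 8900:
  stratum 1: (1100/8900)²·(1 − 217/1100)·48.78²/217 = 0.134461
  stratum 2: (2250/8900)²·(1 − 350/2250)·32.78²/350 = 0.165694
  stratum 3: (950/8900)²·(1 − 114/950)·31.17²/114 = 0.0854513
  stratum 4: (1650/8900)²·(1 − 302/1650)·25.41²/302 = 0.0600339
  stratum 5: (2950/8900)²·(1 − 271/2950)·28.19²/271 = 0.292574
V_st = 0.738214
V_srs = (1 − 1254/8900)·1549.1/1254 = 1.06127
deff = V_st / V_srs = 0.738214/1.06127 = 0.6956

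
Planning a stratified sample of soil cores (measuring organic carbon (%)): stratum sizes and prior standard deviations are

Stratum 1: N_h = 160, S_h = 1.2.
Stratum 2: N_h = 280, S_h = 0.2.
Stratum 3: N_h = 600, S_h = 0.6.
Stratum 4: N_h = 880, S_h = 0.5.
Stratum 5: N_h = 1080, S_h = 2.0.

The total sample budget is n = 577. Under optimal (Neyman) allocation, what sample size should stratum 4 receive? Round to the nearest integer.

Neyman allocation: n_h = n · N_h S_h / Σ N_i S_i, with n = 577.
  stratum 1: N_h·S_h = 160·1.2 = 192.00
  stratum 2: N_h·S_h = 280·0.2 = 56.00
  stratum 3: N_h·S_h = 600·0.6 = 360.00
  stratum 4: N_h·S_h = 880·0.5 = 440.00
  stratum 5: N_h·S_h = 1080·2.0 = 2160.00
Σ N_h S_h = 3208.00
n for stratum 4 = 577·440.00/3208.00 = 79.140 → 79

79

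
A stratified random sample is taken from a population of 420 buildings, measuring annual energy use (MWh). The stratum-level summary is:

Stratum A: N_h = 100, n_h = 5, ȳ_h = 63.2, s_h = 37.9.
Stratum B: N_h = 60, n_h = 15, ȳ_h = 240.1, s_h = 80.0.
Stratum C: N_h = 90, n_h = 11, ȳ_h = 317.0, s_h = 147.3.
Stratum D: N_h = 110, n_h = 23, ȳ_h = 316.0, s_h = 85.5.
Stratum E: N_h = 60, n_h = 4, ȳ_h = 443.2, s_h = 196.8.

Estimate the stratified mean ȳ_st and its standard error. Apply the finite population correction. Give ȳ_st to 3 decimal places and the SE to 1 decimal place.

ȳ_st ≈ 263.352, SE ≈ 17.4

ȳ_st = Σ W_h ȳ_h = (100·63.2 + 60·240.1 + 90·317.0 + 110·316.0 + 60·443.2)/420 = 263.35238
V̂(ȳ_st) = Σ W_h² (1 − n_h/N_h) s_h²/n_h, with W_h = N_h/N and N = 420:
  stratum A: (100/420)²·(1 − 5/100)·37.9²/5 = 15.4715
  stratum B: (60/420)²·(1 − 15/60)·80.0²/15 = 6.53061
  stratum C: (90/420)²·(1 − 11/90)·147.3²/11 = 79.5031
  stratum D: (110/420)²·(1 − 23/110)·85.5²/23 = 17.2432
  stratum E: (60/420)²·(1 − 4/60)·196.8²/4 = 184.43
V̂(ȳ_st) = 303.178
SE(ȳ_st) = √303.178 = 17.412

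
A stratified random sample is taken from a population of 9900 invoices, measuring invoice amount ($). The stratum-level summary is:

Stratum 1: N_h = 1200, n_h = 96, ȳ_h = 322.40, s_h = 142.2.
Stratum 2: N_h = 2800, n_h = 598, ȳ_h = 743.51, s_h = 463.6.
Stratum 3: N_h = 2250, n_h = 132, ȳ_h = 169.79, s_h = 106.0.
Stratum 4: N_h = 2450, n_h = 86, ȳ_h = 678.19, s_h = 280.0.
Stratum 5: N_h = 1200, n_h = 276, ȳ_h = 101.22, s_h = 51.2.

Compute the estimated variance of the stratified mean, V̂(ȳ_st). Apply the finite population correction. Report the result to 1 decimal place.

V̂(ȳ_st) = Σ W_h² (1 − n_h/N_h) s_h²/n_h, with W_h = N_h/N and N = 9900:
  stratum 1: (1200/9900)²·(1 − 96/1200)·142.2²/96 = 2.84713
  stratum 2: (2800/9900)²·(1 − 598/2800)·463.6²/598 = 22.6095
  stratum 3: (2250/9900)²·(1 − 132/2250)·106.0²/132 = 4.13881
  stratum 4: (2450/9900)²·(1 − 86/2450)·280.0²/86 = 53.8717
  stratum 5: (1200/9900)²·(1 − 276/1200)·51.2²/276 = 0.107452
V̂(ȳ_st) = 83.5746

V̂(ȳ_st) ≈ 83.6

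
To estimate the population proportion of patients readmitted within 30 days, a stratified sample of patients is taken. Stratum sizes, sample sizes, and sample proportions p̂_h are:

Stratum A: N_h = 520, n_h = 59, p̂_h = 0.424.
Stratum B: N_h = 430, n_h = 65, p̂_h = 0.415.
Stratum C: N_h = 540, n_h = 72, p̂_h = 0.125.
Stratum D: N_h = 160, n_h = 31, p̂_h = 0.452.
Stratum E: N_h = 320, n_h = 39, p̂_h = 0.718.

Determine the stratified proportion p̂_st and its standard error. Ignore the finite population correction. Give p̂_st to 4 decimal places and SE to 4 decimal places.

p̂_st ≈ 0.3901, SE ≈ 0.0280

N = 1970; stratum weights W_h = N_h/N.
p̂_st = Σ W_h p̂_h = (520·0.424 + 430·0.415 + 540·0.125 + 160·0.452 + 320·0.718)/1970 = 0.39011
V̂(p̂_st) = Σ W_h² p̂_h(1−p̂_h)/(n_h−1):
  stratum A: (520/1970)²·0.424·0.576/58 = 0.000293383
  stratum B: (430/1970)²·0.415·0.585/64 = 0.000180729
  stratum C: (540/1970)²·0.125·0.875/71 = 0.000115748
  stratum D: (160/1970)²·0.452·0.548/30 = 5.44635e-05
  stratum E: (320/1970)²·0.718·0.282/38 = 0.000140591
V̂(p̂_st) = 0.000784915; SE = √V̂ = 0.0280163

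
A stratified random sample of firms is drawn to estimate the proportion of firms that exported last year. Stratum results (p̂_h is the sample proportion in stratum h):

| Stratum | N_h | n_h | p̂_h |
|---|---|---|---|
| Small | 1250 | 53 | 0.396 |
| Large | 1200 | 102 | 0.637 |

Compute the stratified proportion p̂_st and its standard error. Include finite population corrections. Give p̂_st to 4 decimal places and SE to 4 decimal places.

N = 2450; stratum weights W_h = N_h/N.
p̂_st = Σ W_h p̂_h = (1250·0.396 + 1200·0.637)/2450 = 0.51404
V̂(p̂_st) = Σ W_h² (1 − n_h/N_h) p̂_h(1−p̂_h)/(n_h−1):
  stratum Small: (1250/2450)²·(1 − 53/1250)·0.396·0.604/52 = 0.00114657
  stratum Large: (1200/2450)²·(1 − 102/1200)·0.637·0.363/101 = 0.000502546
V̂(p̂_st) = 0.00164912; SE = √V̂ = 0.0406093

p̂_st ≈ 0.5140, SE ≈ 0.0406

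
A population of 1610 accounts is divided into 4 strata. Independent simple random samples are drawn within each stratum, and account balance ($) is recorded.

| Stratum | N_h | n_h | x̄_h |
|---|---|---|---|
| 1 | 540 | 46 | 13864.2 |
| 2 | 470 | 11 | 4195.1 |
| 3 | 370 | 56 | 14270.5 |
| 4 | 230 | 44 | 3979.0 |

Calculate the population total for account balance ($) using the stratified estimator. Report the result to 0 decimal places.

τ̂_st ≈ 15653620

τ̂_st = Σ N_h x̄_h = 540·13864.2 + 470·4195.1 + 370·14270.5 + 230·3979.0 = 15653620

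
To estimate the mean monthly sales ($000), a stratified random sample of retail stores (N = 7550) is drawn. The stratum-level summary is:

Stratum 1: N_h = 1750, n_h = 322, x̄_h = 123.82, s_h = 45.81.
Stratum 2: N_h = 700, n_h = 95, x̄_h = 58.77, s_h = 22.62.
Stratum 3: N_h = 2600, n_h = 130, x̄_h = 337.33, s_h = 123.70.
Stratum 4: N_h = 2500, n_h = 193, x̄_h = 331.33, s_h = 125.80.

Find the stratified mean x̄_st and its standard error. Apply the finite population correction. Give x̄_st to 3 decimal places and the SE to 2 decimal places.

x̄_st = Σ W_h x̄_h = (1750·123.82 + 700·58.77 + 2600·337.33 + 2500·331.33)/7550 = 260.02742
V̂(x̄_st) = Σ W_h² (1 − n_h/N_h) s_h²/n_h, with W_h = N_h/N and N = 7550:
  stratum 1: (1750/7550)²·(1 − 322/1750)·45.81²/322 = 0.285718
  stratum 2: (700/7550)²·(1 − 95/700)·22.62²/95 = 0.0400148
  stratum 3: (2600/7550)²·(1 − 130/2600)·123.70²/130 = 13.2609
  stratum 4: (2500/7550)²·(1 − 193/2500)·125.80²/193 = 8.29655
V̂(x̄_st) = 21.8832
SE(x̄_st) = √21.8832 = 4.67794

x̄_st ≈ 260.027, SE ≈ 4.68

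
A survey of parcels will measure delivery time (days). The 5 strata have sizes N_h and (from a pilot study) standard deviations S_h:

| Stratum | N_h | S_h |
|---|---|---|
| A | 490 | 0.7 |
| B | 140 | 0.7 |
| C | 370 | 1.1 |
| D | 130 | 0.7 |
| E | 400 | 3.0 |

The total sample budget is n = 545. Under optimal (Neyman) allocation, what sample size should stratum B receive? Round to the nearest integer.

Neyman allocation: n_h = n · N_h S_h / Σ N_i S_i, with n = 545.
  stratum A: N_h·S_h = 490·0.7 = 343.00
  stratum B: N_h·S_h = 140·0.7 = 98.00
  stratum C: N_h·S_h = 370·1.1 = 407.00
  stratum D: N_h·S_h = 130·0.7 = 91.00
  stratum E: N_h·S_h = 400·3.0 = 1200.00
Σ N_h S_h = 2139.00
n for stratum B = 545·98.00/2139.00 = 24.970 → 25

25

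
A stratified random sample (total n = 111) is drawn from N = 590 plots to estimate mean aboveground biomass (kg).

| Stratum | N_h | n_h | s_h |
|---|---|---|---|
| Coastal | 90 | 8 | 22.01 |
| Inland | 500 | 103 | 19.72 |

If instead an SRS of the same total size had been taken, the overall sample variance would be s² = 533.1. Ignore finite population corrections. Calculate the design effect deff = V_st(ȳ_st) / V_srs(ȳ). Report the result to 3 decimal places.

V̂(ȳ_st) = Σ W_h² s_h²/n_h, with W_h = N_h/N and N = 590:
  stratum Coastal: (90/590)²·22.01²/8 = 1.40907
  stratum Inland: (500/590)²·19.72²/103 = 2.71152
V_st = 4.12058
V_srs = s²/n = 533.1/111 = 4.8027
deff = V_st / V_srs = 4.12058/4.8027 = 0.8580

deff ≈ 0.858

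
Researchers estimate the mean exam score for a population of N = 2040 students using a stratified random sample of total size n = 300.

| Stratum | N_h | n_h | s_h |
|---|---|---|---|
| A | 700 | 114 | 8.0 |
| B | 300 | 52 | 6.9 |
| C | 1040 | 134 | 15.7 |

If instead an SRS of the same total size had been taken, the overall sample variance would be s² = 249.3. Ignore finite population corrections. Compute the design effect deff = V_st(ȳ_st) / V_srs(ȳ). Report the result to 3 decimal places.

V̂(ȳ_st) = Σ W_h² s_h²/n_h, with W_h = N_h/N and N = 2040:
  stratum A: (700/2040)²·8.0²/114 = 0.0661014
  stratum B: (300/2040)²·6.9²/52 = 0.0198005
  stratum C: (1040/2040)²·15.7²/134 = 0.47808
V_st = 0.563982
V_srs = s²/n = 249.3/300 = 0.831
deff = V_st / V_srs = 0.563982/0.831 = 0.6787

deff ≈ 0.679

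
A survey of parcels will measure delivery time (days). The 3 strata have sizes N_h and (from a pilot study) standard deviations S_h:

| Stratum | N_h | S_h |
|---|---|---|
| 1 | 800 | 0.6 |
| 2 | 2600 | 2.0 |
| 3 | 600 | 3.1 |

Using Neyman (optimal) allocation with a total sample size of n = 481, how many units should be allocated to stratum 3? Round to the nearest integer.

119

Neyman allocation: n_h = n · N_h S_h / Σ N_i S_i, with n = 481.
  stratum 1: N_h·S_h = 800·0.6 = 480.00
  stratum 2: N_h·S_h = 2600·2.0 = 5200.00
  stratum 3: N_h·S_h = 600·3.1 = 1860.00
Σ N_h S_h = 7540.00
n for stratum 3 = 481·1860.00/7540.00 = 118.655 → 119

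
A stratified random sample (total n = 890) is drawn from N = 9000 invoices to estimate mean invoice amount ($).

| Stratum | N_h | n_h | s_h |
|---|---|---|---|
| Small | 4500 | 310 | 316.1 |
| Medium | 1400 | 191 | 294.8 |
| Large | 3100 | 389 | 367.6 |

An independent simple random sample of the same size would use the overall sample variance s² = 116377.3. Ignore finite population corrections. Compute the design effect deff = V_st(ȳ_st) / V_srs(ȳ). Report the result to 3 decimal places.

deff ≈ 1.016

V̂(ȳ_st) = Σ W_h² s_h²/n_h, with W_h = N_h/N and N = 9000:
  stratum Small: (4500/9000)²·316.1²/310 = 80.58
  stratum Medium: (1400/9000)²·294.8²/191 = 11.0101
  stratum Large: (3100/9000)²·367.6²/389 = 41.2135
V_st = 132.804
V_srs = s²/n = 116377.3/890 = 130.761
deff = V_st / V_srs = 132.804/130.761 = 1.0156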